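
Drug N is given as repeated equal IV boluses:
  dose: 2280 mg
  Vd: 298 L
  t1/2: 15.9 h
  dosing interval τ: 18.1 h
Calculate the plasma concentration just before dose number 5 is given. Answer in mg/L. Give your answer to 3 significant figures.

6.10 mg/L

C₀ per dose = Dose / Vd = 2280 / 298 = 7.651 mg/L
k = ln2 / t½ = 0.693147 / 15.9 = 0.04359 h⁻¹
Fraction remaining after one interval: r = e^(−kτ) = e^(−0.04359 × 18.1) = 0.4543
Before dose 5, 4 doses have been given (aged 1τ, 2τ, 3τ, 4τ).
C_trough = C₀ × (r + r² + … + r^4) = C₀ × r(1−r^4)/(1−r)
        = 7.651 × 0.4543 × (1 − 0.04260) / (1 − 0.4543) = 6.098 mg/L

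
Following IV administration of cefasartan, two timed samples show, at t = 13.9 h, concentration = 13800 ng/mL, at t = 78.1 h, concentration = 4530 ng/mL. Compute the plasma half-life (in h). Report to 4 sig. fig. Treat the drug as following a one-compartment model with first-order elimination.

k = ln(C₁/C₂) / (t₂ − t₁) = ln(13800/4530) / (78.1 − 13.9)
  = 1.114 / 64.20 = 0.01735 h⁻¹
t½ = ln2 / k = 0.693147 / 0.01735 = 39.95 h

39.95 h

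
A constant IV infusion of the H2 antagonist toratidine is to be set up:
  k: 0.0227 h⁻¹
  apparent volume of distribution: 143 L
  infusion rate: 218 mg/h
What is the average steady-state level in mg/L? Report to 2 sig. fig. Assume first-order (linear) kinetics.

67 mg/L

CL = k × Vd = 0.02270 × 143 = 3.246 L/h
At steady state Css = R₀ / CL = 218 / 3.246 = 67.16 mg/L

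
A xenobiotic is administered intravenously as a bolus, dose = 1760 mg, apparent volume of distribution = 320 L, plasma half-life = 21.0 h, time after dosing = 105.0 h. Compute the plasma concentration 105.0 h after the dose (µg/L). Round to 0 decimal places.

C₀ = Dose / Vd = 1760 / 320 = 5.500 mg/L
k = ln2 / t½ = 0.693147 / 21.0 = 0.03301 h⁻¹
t / t½ = 105.0 / 21.0 = 5 half-lives
C = C₀ × (1/2)^5 = 5.500 × 0.03125 = 0.1719 mg/L
Convert: 0.1719 mg/L × 1000 = 171.9 µg/L

172 µg/L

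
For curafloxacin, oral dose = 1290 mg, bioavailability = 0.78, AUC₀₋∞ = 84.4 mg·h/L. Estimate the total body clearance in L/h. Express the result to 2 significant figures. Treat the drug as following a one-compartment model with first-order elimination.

CL = F·Dose / AUC = 0.78 × 1290 / 84.4 = 11.92 L/h

12 L/h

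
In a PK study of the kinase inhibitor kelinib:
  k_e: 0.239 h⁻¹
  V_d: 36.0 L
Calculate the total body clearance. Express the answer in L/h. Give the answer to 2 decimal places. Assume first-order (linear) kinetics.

8.60 L/h

CL = k × Vd = 0.239 × 36.0 = 8.604 L/h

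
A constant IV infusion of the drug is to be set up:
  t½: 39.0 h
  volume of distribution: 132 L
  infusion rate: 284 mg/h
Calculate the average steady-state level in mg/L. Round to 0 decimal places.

k = ln2 / t½ = 0.693147 / 39.0 = 0.01777 h⁻¹
CL = k × Vd = 0.01777 × 132 = 2.346 L/h
At steady state Css = R₀ / CL = 284 / 2.346 = 121.1 mg/L

121 mg/L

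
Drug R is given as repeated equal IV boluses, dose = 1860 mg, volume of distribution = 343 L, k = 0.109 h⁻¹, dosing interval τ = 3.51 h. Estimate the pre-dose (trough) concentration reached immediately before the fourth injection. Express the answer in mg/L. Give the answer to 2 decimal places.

7.94 mg/L

C₀ per dose = Dose / Vd = 1860 / 343 = 5.423 mg/L
Fraction remaining after one interval: r = e^(−kτ) = e^(−0.1090 × 3.51) = 0.6821
Before dose 4, 3 doses have been given (aged 1τ, 2τ, 3τ).
C_trough = C₀ × (r + r² + … + r^3) = C₀ × r(1−r^3)/(1−r)
        = 5.423 × 0.6821 × (1 − 0.3174) / (1 − 0.6821) = 7.943 mg/L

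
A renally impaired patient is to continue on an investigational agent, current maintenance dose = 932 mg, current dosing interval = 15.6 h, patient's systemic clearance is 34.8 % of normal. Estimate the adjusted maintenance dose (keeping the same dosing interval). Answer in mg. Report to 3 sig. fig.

To keep the same average steady-state level, dosing rate must scale with clearance.
CL ratio = 34.8 / 100 = 0.3480
New dose (same interval) = 932 × 0.3480 = 324.3 mg

324 mg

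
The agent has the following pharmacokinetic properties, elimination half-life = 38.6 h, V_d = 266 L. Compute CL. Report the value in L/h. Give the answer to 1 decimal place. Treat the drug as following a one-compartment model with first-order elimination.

4.8 L/h

k = ln2 / t½ = 0.693147 / 38.6 = 0.01796 h⁻¹
CL = k × Vd = 0.01796 × 266 = 4.777 L/h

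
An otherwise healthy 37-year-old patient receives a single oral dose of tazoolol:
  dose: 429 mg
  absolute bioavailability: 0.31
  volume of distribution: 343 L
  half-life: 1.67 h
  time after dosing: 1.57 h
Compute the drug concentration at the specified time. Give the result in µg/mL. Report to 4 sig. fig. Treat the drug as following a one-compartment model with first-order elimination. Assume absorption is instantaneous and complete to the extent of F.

Amount reaching circulation = F × Dose = 0.31 × 429.0 = 133.0 mg
C₀ = F·Dose / Vd = 133.0 / 343 = 0.3878 mg/L
k = ln2 / t½ = 0.693147 / 1.67 = 0.4151 h⁻¹
C = C₀ · e^(−k·t) = 0.3878 × e^(−0.4151 × 1.57)
  = 0.3878 × 0.5212 = 0.2021 mg/L
(0.2021 mg/L = 0.2021 µg/mL)

0.2021 µg/mL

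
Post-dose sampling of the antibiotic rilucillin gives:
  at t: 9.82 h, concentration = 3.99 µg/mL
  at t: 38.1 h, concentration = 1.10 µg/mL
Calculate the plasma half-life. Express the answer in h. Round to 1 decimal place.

k = ln(C₁/C₂) / (t₂ − t₁) = ln(3.99/1.10) / (38.1 − 9.82)
  = 1.288 / 28.28 = 0.04554 h⁻¹
t½ = ln2 / k = 0.693147 / 0.04554 = 15.22 h

15.2 h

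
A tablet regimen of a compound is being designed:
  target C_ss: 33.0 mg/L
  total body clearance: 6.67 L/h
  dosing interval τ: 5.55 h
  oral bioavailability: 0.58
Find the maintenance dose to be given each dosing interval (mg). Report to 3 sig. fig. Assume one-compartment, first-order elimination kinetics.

2110 mg

At steady state, F × (Dose/τ) = Css × CL.
Dose = Css × CL × τ / F = 33.0 × 6.670 × 5.55 / 0.58 = 2106 mg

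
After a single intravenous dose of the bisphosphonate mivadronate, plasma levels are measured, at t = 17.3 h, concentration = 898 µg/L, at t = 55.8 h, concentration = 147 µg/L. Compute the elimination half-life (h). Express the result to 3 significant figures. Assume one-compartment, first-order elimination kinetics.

k = ln(C₁/C₂) / (t₂ − t₁) = ln(898/147) / (55.8 − 17.3)
  = 1.810 / 38.50 = 0.04701 h⁻¹
t½ = ln2 / k = 0.693147 / 0.04701 = 14.74 h

14.7 h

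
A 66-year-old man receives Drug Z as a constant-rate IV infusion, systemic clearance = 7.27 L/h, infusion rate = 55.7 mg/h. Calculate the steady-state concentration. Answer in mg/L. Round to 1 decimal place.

7.7 mg/L

At steady state Css = R₀ / CL = 55.7 / 7.270 = 7.662 mg/L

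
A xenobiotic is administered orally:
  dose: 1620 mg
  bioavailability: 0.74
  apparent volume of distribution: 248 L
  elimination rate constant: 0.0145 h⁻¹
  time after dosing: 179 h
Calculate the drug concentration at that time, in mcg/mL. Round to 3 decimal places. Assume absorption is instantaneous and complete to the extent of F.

0.361 mcg/mL

Amount reaching circulation = F × Dose = 0.74 × 1620 = 1199 mg
C₀ = F·Dose / Vd = 1199 / 248 = 4.835 mg/L
C = C₀ · e^(−k·t) = 4.835 × e^(−0.01450 × 179)
  = 4.835 × 0.07461 = 0.3607 mg/L
(0.3607 mg/L = 0.3607 mcg/mL)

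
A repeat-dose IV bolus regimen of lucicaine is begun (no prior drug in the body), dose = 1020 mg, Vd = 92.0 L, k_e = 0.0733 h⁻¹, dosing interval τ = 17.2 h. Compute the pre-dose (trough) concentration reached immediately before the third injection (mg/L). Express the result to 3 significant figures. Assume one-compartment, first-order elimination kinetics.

C₀ per dose = Dose / Vd = 1020 / 92.0 = 11.09 mg/L
Fraction remaining after one interval: r = e^(−kτ) = e^(−0.07330 × 17.2) = 0.2834
Before dose 3, 2 doses have been given (aged 1τ, 2τ).
C_trough = C₀ × (r + r²) = 11.09 × (0.2834 + 0.08032) = 4.034 mg/L

4.03 mg/L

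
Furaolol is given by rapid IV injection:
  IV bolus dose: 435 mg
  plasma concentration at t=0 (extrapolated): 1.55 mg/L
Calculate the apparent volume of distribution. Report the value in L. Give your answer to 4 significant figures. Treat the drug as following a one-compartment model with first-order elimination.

Vd = Dose / C₀ = 435.0 / 1.55 = 280.6 L

280.6 L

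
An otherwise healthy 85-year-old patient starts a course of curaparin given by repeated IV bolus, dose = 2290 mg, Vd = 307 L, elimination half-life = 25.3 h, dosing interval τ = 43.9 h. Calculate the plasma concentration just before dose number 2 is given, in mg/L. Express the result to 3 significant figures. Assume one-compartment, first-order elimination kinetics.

C₀ per dose = Dose / Vd = 2290 / 307 = 7.459 mg/L
k = ln2 / t½ = 0.693147 / 25.3 = 0.02740 h⁻¹
Fraction remaining after one interval: r = e^(−kτ) = e^(−0.02740 × 43.9) = 0.3003
Before dose 2, 1 dose has been given (aged 1τ).
C_trough = C₀ × r = 7.459 × 0.3003 = 2.240 mg/L

2.24 mg/L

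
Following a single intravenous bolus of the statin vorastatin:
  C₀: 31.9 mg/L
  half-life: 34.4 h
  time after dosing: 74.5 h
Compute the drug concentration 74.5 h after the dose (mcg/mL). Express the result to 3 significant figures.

k = ln2 / t½ = 0.693147 / 34.4 = 0.02015 h⁻¹
C = C₀ · e^(−k·t) = 31.90 × e^(−0.02015 × 74.5)
  = 31.90 × 0.2229 = 7.111 mg/L
(7.111 mg/L = 7.111 mcg/mL)

7.11 mcg/mL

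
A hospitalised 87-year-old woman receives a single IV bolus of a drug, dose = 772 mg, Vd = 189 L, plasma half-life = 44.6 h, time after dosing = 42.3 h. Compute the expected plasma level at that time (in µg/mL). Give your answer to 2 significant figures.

C₀ = Dose / Vd = 772.0 / 189 = 4.085 mg/L
k = ln2 / t½ = 0.693147 / 44.6 = 0.01554 h⁻¹
C = C₀ · e^(−k·t) = 4.085 × e^(−0.01554 × 42.3)
  = 4.085 × 0.5182 = 2.117 mg/L
(2.117 mg/L = 2.117 µg/mL)

2.1 µg/mL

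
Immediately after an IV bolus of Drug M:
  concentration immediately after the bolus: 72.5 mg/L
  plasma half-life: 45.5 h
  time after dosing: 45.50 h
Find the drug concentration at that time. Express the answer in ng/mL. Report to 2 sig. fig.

k = ln2 / t½ = 0.693147 / 45.5 = 0.01523 h⁻¹
t / t½ = 45.50 / 45.5 = 1 half-lives
C = C₀ × (1/2)^1 = 72.50 × 0.5000 = 36.25 mg/L
Convert: 36.25 mg/L × 1000 = 36250 ng/mL

36000 ng/mL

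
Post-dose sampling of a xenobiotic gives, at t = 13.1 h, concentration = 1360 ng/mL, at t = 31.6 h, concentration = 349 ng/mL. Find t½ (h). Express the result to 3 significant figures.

k = ln(C₁/C₂) / (t₂ − t₁) = ln(1360/349) / (31.6 − 13.1)
  = 1.360 / 18.50 = 0.07351 h⁻¹
t½ = ln2 / k = 0.693147 / 0.07351 = 9.429 h

9.43 h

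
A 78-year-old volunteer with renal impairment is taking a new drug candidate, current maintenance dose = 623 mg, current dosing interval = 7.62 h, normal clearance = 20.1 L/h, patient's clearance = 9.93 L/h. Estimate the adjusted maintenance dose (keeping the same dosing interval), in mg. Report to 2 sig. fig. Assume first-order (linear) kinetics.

To keep the same average steady-state level, dosing rate must scale with clearance.
CL ratio = 9.93 / 20.1 = 0.4940
New dose (same interval) = 623 × 0.4940 = 307.8 mg

310 mg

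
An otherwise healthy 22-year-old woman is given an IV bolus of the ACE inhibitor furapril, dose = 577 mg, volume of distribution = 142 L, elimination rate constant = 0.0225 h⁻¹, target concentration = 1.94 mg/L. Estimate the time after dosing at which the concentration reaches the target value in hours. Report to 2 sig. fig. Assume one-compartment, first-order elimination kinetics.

C₀ = Dose / Vd = 577.0 / 142 = 4.063 mg/L
t = ln(C₀ / C) / k = ln(4.063 / 1.94) / 0.02250
  = ln(2.094) / 0.02250 = 0.7391 / 0.02250 = 32.85 h

33 h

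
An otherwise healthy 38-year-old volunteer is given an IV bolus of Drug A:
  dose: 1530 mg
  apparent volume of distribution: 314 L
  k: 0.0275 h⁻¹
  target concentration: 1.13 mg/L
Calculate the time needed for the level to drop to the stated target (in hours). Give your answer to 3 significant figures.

53.1 h

C₀ = Dose / Vd = 1530 / 314 = 4.873 mg/L
t = ln(C₀ / C) / k = ln(4.873 / 1.13) / 0.02750
  = ln(4.312) / 0.02750 = 1.461 / 0.02750 = 53.13 h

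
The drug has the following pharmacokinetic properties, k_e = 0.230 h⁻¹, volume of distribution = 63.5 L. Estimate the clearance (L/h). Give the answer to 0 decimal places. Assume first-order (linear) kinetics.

15 L/h

CL = k × Vd = 0.230 × 63.5 = 14.61 L/h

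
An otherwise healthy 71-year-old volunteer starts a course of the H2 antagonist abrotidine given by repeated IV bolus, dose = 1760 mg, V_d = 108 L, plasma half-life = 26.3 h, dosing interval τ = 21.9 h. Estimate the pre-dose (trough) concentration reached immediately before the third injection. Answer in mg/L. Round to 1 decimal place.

C₀ per dose = Dose / Vd = 1760 / 108 = 16.30 mg/L
k = ln2 / t½ = 0.693147 / 26.3 = 0.02636 h⁻¹
Fraction remaining after one interval: r = e^(−kτ) = e^(−0.02636 × 21.9) = 0.5614
Before dose 3, 2 doses have been given (aged 1τ, 2τ).
C_trough = C₀ × (r + r²) = 16.30 × (0.5614 + 0.3152) = 14.29 mg/L

14.3 mg/L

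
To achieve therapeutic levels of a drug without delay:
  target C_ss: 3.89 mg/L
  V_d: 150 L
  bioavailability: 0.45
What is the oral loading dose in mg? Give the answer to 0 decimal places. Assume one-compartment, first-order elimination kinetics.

LD = Css × Vd / F = 3.89 × 150 / 0.45 = 1297 mg

1297 mg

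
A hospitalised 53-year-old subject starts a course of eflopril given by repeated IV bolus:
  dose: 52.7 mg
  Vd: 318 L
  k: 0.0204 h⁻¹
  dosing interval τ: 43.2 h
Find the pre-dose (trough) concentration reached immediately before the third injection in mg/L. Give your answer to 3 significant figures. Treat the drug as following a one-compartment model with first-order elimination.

C₀ per dose = Dose / Vd = 52.7 / 318 = 0.1657 mg/L
Fraction remaining after one interval: r = e^(−kτ) = e^(−0.02040 × 43.2) = 0.4143
Before dose 3, 2 doses have been given (aged 1τ, 2τ).
C_trough = C₀ × (r + r²) = 0.1657 × (0.4143 + 0.1716) = 0.09708 mg/L

0.0971 mg/L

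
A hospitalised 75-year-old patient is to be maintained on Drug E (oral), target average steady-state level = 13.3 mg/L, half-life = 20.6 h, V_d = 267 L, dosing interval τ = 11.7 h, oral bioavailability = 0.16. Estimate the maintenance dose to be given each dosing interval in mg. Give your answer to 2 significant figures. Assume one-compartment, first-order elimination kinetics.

k = ln2 / t½ = 0.693147 / 20.6 = 0.03365 h⁻¹
CL = k × Vd = 0.03365 × 267 = 8.985 L/h
At steady state, F × (Dose/τ) = Css × CL.
Dose = Css × CL × τ / F = 13.3 × 8.985 × 11.7 / 0.16 = 8738 mg

8700 mg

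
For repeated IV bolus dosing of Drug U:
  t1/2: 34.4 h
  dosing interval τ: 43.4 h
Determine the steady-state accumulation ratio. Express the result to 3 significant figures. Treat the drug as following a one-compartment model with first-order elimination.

1.72

k = ln2 / t½ = 0.693147 / 34.4 = 0.02015 h⁻¹
e^(−kτ) = e^(−0.02015 × 43.4) = 0.4171
Accumulation ratio R = 1 / (1 − e^(−kτ)) = 1 / (1 − 0.4171) = 1.716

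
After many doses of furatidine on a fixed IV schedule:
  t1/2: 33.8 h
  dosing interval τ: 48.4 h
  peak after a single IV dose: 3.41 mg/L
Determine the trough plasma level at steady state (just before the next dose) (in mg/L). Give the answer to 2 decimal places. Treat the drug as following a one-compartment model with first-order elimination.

k = ln2 / t½ = 0.693147 / 33.8 = 0.02051 h⁻¹
e^(−kτ) = e^(−0.02051 × 48.4) = 0.3706
Accumulation ratio R = 1 / (1 − e^(−kτ)) = 1 / (1 − 0.3706) = 1.589
Steady-state trough = C₀ × R × e^(−kτ) = 3.41 × 1.589 × 0.3706 = 2.008 mg/L

2.01 mg/L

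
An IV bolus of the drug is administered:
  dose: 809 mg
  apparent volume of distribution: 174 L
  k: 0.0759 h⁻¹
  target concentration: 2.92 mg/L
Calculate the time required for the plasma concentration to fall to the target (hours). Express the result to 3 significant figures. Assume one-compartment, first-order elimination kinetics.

C₀ = Dose / Vd = 809.0 / 174 = 4.649 mg/L
t = ln(C₀ / C) / k = ln(4.649 / 2.92) / 0.07590
  = ln(1.592) / 0.07590 = 0.4650 / 0.07590 = 6.126 h

6.13 h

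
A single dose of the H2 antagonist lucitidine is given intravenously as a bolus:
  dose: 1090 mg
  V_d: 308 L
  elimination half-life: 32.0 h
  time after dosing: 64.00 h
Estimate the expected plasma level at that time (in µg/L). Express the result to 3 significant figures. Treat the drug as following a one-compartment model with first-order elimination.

C₀ = Dose / Vd = 1090 / 308 = 3.539 mg/L
k = ln2 / t½ = 0.693147 / 32.0 = 0.02166 h⁻¹
t / t½ = 64.00 / 32.0 = 2 half-lives
C = C₀ × (1/2)^2 = 3.539 × 0.2500 = 0.8848 mg/L
Convert: 0.8848 mg/L × 1000 = 884.8 µg/L

885 µg/L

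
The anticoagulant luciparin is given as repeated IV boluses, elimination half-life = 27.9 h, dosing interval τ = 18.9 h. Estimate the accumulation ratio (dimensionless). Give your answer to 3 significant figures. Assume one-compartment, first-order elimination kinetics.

2.67

k = ln2 / t½ = 0.693147 / 27.9 = 0.02484 h⁻¹
e^(−kτ) = e^(−0.02484 × 18.9) = 0.6253
Accumulation ratio R = 1 / (1 − e^(−kτ)) = 1 / (1 − 0.6253) = 2.669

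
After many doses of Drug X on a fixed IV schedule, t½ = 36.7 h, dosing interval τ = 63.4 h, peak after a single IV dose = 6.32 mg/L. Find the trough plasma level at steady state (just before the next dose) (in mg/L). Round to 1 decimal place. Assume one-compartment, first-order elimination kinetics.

k = ln2 / t½ = 0.693147 / 36.7 = 0.01889 h⁻¹
e^(−kτ) = e^(−0.01889 × 63.4) = 0.3019
Accumulation ratio R = 1 / (1 − e^(−kτ)) = 1 / (1 − 0.3019) = 1.432
Steady-state trough = C₀ × R × e^(−kτ) = 6.32 × 1.432 × 0.3019 = 2.732 mg/L

2.7 mg/L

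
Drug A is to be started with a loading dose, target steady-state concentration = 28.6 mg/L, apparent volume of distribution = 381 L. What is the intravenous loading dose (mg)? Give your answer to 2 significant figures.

11000 mg

LD = Css × Vd = 28.6 × 381 = 10900 mg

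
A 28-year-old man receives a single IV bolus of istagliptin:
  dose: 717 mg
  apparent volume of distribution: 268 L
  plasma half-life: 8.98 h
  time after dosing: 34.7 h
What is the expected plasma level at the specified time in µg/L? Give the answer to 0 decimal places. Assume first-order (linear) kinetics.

184 µg/L

C₀ = Dose / Vd = 717.0 / 268 = 2.675 mg/L
k = ln2 / t½ = 0.693147 / 8.98 = 0.07719 h⁻¹
C = C₀ · e^(−k·t) = 2.675 × e^(−0.07719 × 34.7)
  = 2.675 × 0.06867 = 0.1837 mg/L
Convert: 0.1837 mg/L × 1000 = 183.7 µg/L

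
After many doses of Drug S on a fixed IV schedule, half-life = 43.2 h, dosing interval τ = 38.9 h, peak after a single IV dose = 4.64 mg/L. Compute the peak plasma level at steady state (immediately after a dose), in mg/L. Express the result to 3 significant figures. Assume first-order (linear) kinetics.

k = ln2 / t½ = 0.693147 / 43.2 = 0.01605 h⁻¹
e^(−kτ) = e^(−0.01605 × 38.9) = 0.5356
Accumulation ratio R = 1 / (1 − e^(−kτ)) = 1 / (1 − 0.5356) = 2.153
Steady-state peak = C₀ × R = 4.64 × 2.153 = 9.990 mg/L

9.99 mg/L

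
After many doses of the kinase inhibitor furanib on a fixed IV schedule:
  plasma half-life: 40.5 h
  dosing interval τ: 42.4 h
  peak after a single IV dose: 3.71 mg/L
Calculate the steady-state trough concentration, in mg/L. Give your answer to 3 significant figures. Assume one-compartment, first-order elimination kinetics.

k = ln2 / t½ = 0.693147 / 40.5 = 0.01711 h⁻¹
e^(−kτ) = e^(−0.01711 × 42.4) = 0.4841
Accumulation ratio R = 1 / (1 − e^(−kτ)) = 1 / (1 − 0.4841) = 1.938
Steady-state trough = C₀ × R × e^(−kτ) = 3.71 × 1.938 × 0.4841 = 3.481 mg/L

3.48 mg/L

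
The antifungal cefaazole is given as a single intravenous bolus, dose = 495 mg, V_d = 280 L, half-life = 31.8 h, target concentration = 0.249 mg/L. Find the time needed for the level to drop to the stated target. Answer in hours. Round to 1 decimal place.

89.9 h

C₀ = Dose / Vd = 495.0 / 280 = 1.768 mg/L
k = ln2 / t½ = 0.693147 / 31.8 = 0.02180 h⁻¹
t = ln(C₀ / C) / k = ln(1.768 / 0.249) / 0.02180
  = ln(7.100) / 0.02180 = 1.960 / 0.02180 = 89.91 h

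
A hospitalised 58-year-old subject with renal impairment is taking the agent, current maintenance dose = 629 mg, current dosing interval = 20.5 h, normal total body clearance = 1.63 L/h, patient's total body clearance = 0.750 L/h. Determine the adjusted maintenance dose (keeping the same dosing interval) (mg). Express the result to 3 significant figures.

To keep the same average steady-state level, dosing rate must scale with clearance.
CL ratio = 0.750 / 1.63 = 0.4601
New dose (same interval) = 629 × 0.4601 = 289.4 mg

289 mg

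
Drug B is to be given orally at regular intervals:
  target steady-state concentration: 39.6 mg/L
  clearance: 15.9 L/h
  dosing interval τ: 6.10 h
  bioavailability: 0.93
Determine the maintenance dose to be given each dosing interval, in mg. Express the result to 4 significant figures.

4130 mg

At steady state, F × (Dose/τ) = Css × CL.
Dose = Css × CL × τ / F = 39.6 × 15.90 × 6.10 / 0.93 = 4130 mg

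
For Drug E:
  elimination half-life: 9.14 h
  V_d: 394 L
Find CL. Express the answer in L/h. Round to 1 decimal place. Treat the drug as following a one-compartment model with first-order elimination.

29.9 L/h

k = ln2 / t½ = 0.693147 / 9.14 = 0.07584 h⁻¹
CL = k × Vd = 0.07584 × 394 = 29.88 L/h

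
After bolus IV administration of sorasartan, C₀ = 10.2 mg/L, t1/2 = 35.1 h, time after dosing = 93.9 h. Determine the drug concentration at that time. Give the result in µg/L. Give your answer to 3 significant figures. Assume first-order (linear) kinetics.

k = ln2 / t½ = 0.693147 / 35.1 = 0.01975 h⁻¹
C = C₀ · e^(−k·t) = 10.20 × e^(−0.01975 × 93.9)
  = 10.20 × 0.1565 = 1.596 mg/L
Convert: 1.596 mg/L × 1000 = 1596 µg/L

1600 µg/L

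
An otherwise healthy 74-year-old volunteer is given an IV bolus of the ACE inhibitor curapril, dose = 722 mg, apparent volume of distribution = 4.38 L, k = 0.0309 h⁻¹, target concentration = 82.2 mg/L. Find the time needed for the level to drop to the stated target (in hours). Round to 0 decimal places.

23 h

C₀ = Dose / Vd = 722.0 / 4.38 = 164.8 mg/L
t = ln(C₀ / C) / k = ln(164.8 / 82.2) / 0.03090
  = ln(2.005) / 0.03090 = 0.6956 / 0.03090 = 22.51 h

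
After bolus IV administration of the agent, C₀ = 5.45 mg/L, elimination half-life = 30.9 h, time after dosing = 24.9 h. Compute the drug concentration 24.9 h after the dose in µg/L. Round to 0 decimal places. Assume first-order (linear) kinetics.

3118 µg/L

k = ln2 / t½ = 0.693147 / 30.9 = 0.02243 h⁻¹
C = C₀ · e^(−k·t) = 5.450 × e^(−0.02243 × 24.9)
  = 5.450 × 0.5721 = 3.118 mg/L
Convert: 3.118 mg/L × 1000 = 3118 µg/L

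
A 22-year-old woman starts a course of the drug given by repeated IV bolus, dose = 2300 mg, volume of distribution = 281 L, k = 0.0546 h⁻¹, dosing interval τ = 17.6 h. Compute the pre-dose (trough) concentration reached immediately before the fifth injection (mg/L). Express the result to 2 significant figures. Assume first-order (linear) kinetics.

5.0 mg/L

C₀ per dose = Dose / Vd = 2300 / 281 = 8.185 mg/L
Fraction remaining after one interval: r = e^(−kτ) = e^(−0.05460 × 17.6) = 0.3825
Before dose 5, 4 doses have been given (aged 1τ, 2τ, 3τ, 4τ).
C_trough = C₀ × (r + r² + … + r^4) = C₀ × r(1−r^4)/(1−r)
        = 8.185 × 0.3825 × (1 − 0.02141) / (1 − 0.3825) = 4.962 mg/L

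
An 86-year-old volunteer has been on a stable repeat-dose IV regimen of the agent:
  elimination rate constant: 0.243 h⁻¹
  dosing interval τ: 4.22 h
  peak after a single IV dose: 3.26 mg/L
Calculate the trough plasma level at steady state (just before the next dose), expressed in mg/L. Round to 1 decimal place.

1.8 mg/L

e^(−kτ) = e^(−0.2430 × 4.22) = 0.3586
Accumulation ratio R = 1 / (1 − e^(−kτ)) = 1 / (1 − 0.3586) = 1.559
Steady-state trough = C₀ × R × e^(−kτ) = 3.26 × 1.559 × 0.3586 = 1.823 mg/L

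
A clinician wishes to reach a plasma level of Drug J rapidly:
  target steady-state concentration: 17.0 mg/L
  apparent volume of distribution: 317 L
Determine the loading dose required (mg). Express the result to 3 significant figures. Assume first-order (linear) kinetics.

LD = Css × Vd = 17.0 × 317 = 5389 mg

5390 mg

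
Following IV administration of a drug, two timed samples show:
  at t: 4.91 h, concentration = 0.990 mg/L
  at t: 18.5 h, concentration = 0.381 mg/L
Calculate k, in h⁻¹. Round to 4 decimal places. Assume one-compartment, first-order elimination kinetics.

0.0703 h⁻¹

k = ln(C₁/C₂) / (t₂ − t₁) = ln(0.990/0.381) / (18.5 − 4.91)
  = 0.9549 / 13.59 = 0.07026 h⁻¹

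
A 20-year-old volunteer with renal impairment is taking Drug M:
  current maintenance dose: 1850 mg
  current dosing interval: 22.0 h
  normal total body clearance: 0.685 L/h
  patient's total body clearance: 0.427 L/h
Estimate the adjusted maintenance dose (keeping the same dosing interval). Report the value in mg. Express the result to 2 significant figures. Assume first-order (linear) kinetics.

To keep the same average steady-state level, dosing rate must scale with clearance.
CL ratio = 0.427 / 0.685 = 0.6234
New dose (same interval) = 1850 × 0.6234 = 1153 mg

1200 mg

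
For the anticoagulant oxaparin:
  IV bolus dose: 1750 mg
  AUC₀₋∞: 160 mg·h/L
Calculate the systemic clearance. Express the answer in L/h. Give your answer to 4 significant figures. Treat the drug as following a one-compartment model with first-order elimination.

10.94 L/h

CL = Dose / AUC = 1750 / 160 = 10.94 L/h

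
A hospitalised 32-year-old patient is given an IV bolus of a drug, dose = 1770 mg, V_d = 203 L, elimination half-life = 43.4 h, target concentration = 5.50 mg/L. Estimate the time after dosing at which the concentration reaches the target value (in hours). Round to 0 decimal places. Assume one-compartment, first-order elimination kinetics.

29 h

C₀ = Dose / Vd = 1770 / 203 = 8.719 mg/L
k = ln2 / t½ = 0.693147 / 43.4 = 0.01597 h⁻¹
t = ln(C₀ / C) / k = ln(8.719 / 5.50) / 0.01597
  = ln(1.585) / 0.01597 = 0.4606 / 0.01597 = 28.84 h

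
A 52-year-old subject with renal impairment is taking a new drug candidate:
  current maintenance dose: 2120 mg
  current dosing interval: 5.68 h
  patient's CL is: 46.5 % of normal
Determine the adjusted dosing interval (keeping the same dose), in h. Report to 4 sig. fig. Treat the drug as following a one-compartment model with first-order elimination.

12.22 h

To keep the same average steady-state level, dosing rate must scale with clearance.
CL ratio = 46.5 / 100 = 0.4650
New interval (same dose) = 5.68 / 0.4650 = 12.22 h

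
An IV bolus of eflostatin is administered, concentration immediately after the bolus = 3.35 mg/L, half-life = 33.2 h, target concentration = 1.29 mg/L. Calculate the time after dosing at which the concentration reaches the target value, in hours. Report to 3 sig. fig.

k = ln2 / t½ = 0.693147 / 33.2 = 0.02088 h⁻¹
t = ln(C₀ / C) / k = ln(3.350 / 1.29) / 0.02088
  = ln(2.597) / 0.02088 = 0.9544 / 0.02088 = 45.71 h

45.7 h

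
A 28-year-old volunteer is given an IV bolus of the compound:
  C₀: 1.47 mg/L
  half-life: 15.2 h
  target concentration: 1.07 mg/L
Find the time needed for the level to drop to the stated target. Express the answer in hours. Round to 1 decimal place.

7.0 h

k = ln2 / t½ = 0.693147 / 15.2 = 0.04560 h⁻¹
t = ln(C₀ / C) / k = ln(1.470 / 1.07) / 0.04560
  = ln(1.374) / 0.04560 = 0.3177 / 0.04560 = 6.967 h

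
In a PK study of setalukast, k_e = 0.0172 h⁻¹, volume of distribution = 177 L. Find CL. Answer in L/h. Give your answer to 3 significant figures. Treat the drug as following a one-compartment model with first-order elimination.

3.04 L/h

CL = k × Vd = 0.0172 × 177 = 3.044 L/h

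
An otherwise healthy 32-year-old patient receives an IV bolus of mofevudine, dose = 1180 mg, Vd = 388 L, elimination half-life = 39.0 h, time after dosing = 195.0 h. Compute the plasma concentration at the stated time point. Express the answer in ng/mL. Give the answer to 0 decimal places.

95 ng/mL

C₀ = Dose / Vd = 1180 / 388 = 3.041 mg/L
k = ln2 / t½ = 0.693147 / 39.0 = 0.01777 h⁻¹
t / t½ = 195.0 / 39.0 = 5 half-lives
C = C₀ × (1/2)^5 = 3.041 × 0.03125 = 0.09503 mg/L
Convert: 0.09503 mg/L × 1000 = 95.03 ng/mL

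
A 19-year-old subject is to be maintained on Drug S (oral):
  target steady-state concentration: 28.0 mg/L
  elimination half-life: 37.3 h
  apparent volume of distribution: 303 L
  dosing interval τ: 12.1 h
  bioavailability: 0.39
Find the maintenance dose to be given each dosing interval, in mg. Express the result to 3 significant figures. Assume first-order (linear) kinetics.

4890 mg

k = ln2 / t½ = 0.693147 / 37.3 = 0.01858 h⁻¹
CL = k × Vd = 0.01858 × 303 = 5.630 L/h
At steady state, F × (Dose/τ) = Css × CL.
Dose = Css × CL × τ / F = 28.0 × 5.630 × 12.1 / 0.39 = 4891 mg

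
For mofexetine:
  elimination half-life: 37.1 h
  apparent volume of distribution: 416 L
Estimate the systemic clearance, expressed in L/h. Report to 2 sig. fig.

k = ln2 / t½ = 0.693147 / 37.1 = 0.01868 h⁻¹
CL = k × Vd = 0.01868 × 416 = 7.771 L/h

7.8 L/h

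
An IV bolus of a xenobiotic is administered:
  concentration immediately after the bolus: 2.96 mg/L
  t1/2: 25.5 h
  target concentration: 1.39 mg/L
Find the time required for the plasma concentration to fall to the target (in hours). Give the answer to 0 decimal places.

28 h

k = ln2 / t½ = 0.693147 / 25.5 = 0.02718 h⁻¹
t = ln(C₀ / C) / k = ln(2.960 / 1.39) / 0.02718
  = ln(2.129) / 0.02718 = 0.7557 / 0.02718 = 27.80 h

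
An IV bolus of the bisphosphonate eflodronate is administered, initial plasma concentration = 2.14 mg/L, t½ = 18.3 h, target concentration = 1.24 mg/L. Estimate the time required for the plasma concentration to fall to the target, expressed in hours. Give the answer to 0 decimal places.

14 h

k = ln2 / t½ = 0.693147 / 18.3 = 0.03788 h⁻¹
t = ln(C₀ / C) / k = ln(2.140 / 1.24) / 0.03788
  = ln(1.726) / 0.03788 = 0.5458 / 0.03788 = 14.41 h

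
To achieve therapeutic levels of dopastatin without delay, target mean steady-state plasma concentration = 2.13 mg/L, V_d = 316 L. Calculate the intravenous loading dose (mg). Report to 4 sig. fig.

673.1 mg

LD = Css × Vd = 2.13 × 316 = 673.1 mg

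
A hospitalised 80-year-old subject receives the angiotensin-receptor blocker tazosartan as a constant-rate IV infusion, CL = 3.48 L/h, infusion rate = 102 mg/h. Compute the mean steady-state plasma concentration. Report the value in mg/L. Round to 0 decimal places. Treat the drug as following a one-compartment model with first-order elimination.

29 mg/L

At steady state Css = R₀ / CL = 102 / 3.480 = 29.31 mg/L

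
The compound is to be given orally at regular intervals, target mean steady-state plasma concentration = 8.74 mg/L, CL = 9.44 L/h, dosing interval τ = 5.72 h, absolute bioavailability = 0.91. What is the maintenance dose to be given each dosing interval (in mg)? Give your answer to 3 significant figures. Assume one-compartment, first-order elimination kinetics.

At steady state, F × (Dose/τ) = Css × CL.
Dose = Css × CL × τ / F = 8.74 × 9.440 × 5.72 / 0.91 = 518.6 mg

519 mg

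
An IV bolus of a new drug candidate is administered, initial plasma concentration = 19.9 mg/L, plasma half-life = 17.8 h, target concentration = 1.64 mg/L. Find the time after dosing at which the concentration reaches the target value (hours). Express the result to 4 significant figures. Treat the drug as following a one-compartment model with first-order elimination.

k = ln2 / t½ = 0.693147 / 17.8 = 0.03894 h⁻¹
t = ln(C₀ / C) / k = ln(19.90 / 1.64) / 0.03894
  = ln(12.13) / 0.03894 = 2.496 / 0.03894 = 64.10 h

64.10 h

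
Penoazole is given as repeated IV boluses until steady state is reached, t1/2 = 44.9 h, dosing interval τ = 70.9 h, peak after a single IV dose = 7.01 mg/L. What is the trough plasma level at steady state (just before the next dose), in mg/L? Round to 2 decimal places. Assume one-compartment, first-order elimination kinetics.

3.53 mg/L

k = ln2 / t½ = 0.693147 / 44.9 = 0.01544 h⁻¹
e^(−kτ) = e^(−0.01544 × 70.9) = 0.3346
Accumulation ratio R = 1 / (1 − e^(−kτ)) = 1 / (1 − 0.3346) = 1.503
Steady-state trough = C₀ × R × e^(−kτ) = 7.01 × 1.503 × 0.3346 = 3.525 mg/L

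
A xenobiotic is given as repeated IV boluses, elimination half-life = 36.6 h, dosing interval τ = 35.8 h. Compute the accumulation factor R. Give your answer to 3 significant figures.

k = ln2 / t½ = 0.693147 / 36.6 = 0.01894 h⁻¹
e^(−kτ) = e^(−0.01894 × 35.8) = 0.5076
Accumulation ratio R = 1 / (1 − e^(−kτ)) = 1 / (1 − 0.5076) = 2.031

2.03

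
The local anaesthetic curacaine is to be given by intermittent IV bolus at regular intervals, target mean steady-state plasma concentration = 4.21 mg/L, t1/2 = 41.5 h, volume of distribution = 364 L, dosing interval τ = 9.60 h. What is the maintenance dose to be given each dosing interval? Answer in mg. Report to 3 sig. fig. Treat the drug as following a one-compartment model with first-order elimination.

246 mg

k = ln2 / t½ = 0.693147 / 41.5 = 0.01670 h⁻¹
CL = k × Vd = 0.01670 × 364 = 6.079 L/h
At steady state, Dose/τ = Css × CL.
Dose = Css × CL × τ = 4.21 × 6.079 × 9.60 = 245.7 mg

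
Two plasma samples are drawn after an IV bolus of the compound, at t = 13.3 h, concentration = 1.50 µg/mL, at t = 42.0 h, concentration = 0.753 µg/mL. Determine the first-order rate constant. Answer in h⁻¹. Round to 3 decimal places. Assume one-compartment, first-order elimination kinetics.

k = ln(C₁/C₂) / (t₂ − t₁) = ln(1.50/0.753) / (42.0 − 13.3)
  = 0.6892 / 28.70 = 0.02401 h⁻¹

0.024 h⁻¹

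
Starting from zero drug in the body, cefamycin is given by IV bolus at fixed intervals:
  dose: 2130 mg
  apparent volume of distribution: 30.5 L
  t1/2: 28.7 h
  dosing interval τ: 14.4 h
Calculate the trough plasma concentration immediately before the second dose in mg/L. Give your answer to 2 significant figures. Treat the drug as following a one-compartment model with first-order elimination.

C₀ per dose = Dose / Vd = 2130 / 30.5 = 69.84 mg/L
k = ln2 / t½ = 0.693147 / 28.7 = 0.02415 h⁻¹
Fraction remaining after one interval: r = e^(−kτ) = e^(−0.02415 × 14.4) = 0.7063
Before dose 2, 1 dose has been given (aged 1τ).
C_trough = C₀ × r = 69.84 × 0.7063 = 49.33 mg/L

49 mg/L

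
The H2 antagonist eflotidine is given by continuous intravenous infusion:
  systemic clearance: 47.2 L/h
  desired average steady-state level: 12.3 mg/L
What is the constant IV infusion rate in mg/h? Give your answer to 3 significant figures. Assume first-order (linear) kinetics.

581 mg/h

At steady state, infusion rate R₀ = Css × CL = 12.3 × 47.20 = 580.6 mg/h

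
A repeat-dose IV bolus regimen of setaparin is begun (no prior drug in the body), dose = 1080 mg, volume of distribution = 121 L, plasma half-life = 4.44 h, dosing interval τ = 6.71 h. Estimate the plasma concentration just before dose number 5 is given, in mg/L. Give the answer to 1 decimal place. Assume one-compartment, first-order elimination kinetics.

4.8 mg/L

C₀ per dose = Dose / Vd = 1080 / 121 = 8.926 mg/L
k = ln2 / t½ = 0.693147 / 4.44 = 0.1561 h⁻¹
Fraction remaining after one interval: r = e^(−kτ) = e^(−0.1561 × 6.71) = 0.3508
Before dose 5, 4 doses have been given (aged 1τ, 2τ, 3τ, 4τ).
C_trough = C₀ × (r + r² + … + r^4) = C₀ × r(1−r^4)/(1−r)
        = 8.926 × 0.3508 × (1 − 0.01514) / (1 − 0.3508) = 4.750 mg/L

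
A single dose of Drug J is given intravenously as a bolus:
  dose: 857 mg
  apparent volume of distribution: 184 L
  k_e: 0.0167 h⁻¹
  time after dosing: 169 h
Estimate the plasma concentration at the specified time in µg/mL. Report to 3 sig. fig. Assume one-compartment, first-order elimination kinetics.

C₀ = Dose / Vd = 857.0 / 184 = 4.658 mg/L
C = C₀ · e^(−k·t) = 4.658 × e^(−0.01670 × 169)
  = 4.658 × 0.05947 = 0.2770 mg/L
(0.2770 mg/L = 0.2770 µg/mL)

0.277 µg/mL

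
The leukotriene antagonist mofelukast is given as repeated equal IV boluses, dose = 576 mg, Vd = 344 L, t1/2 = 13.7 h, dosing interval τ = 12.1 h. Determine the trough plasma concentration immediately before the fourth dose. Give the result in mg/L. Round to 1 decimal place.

1.7 mg/L

C₀ per dose = Dose / Vd = 576 / 344 = 1.674 mg/L
k = ln2 / t½ = 0.693147 / 13.7 = 0.05059 h⁻¹
Fraction remaining after one interval: r = e^(−kτ) = e^(−0.05059 × 12.1) = 0.5422
Before dose 4, 3 doses have been given (aged 1τ, 2τ, 3τ).
C_trough = C₀ × (r + r² + … + r^3) = C₀ × r(1−r^3)/(1−r)
        = 1.674 × 0.5422 × (1 − 0.1594) / (1 − 0.5422) = 1.667 mg/L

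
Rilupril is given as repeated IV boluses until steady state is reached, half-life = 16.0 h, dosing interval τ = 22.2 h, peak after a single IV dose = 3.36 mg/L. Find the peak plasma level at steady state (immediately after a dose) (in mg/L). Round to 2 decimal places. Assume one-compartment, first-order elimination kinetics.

k = ln2 / t½ = 0.693147 / 16.0 = 0.04332 h⁻¹
e^(−kτ) = e^(−0.04332 × 22.2) = 0.3822
Accumulation ratio R = 1 / (1 − e^(−kτ)) = 1 / (1 − 0.3822) = 1.619
Steady-state peak = C₀ × R = 3.36 × 1.619 = 5.440 mg/L

5.44 mg/L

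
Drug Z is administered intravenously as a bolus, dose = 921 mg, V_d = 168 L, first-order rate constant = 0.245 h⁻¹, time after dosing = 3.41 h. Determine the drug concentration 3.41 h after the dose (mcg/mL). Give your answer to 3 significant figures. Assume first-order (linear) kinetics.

C₀ = Dose / Vd = 921.0 / 168 = 5.482 mg/L
C = C₀ · e^(−k·t) = 5.482 × e^(−0.2450 × 3.41)
  = 5.482 × 0.4337 = 2.378 mg/L
(2.378 mg/L = 2.378 mcg/mL)

2.38 mcg/mL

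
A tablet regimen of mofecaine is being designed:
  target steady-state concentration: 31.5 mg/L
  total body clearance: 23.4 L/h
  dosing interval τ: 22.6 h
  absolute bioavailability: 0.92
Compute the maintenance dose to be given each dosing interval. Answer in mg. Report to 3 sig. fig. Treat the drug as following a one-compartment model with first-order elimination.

18100 mg

At steady state, F × (Dose/τ) = Css × CL.
Dose = Css × CL × τ / F = 31.5 × 23.40 × 22.6 / 0.92 = 18110 mg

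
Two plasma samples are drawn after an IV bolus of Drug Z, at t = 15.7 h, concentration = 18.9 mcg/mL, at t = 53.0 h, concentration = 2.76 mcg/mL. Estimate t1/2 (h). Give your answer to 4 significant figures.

k = ln(C₁/C₂) / (t₂ − t₁) = ln(18.9/2.76) / (53.0 − 15.7)
  = 1.924 / 37.30 = 0.05158 h⁻¹
t½ = ln2 / k = 0.693147 / 0.05158 = 13.44 h

13.44 h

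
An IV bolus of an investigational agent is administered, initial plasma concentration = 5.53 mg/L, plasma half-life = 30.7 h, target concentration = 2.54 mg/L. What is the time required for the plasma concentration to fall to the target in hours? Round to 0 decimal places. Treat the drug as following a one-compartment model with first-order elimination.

k = ln2 / t½ = 0.693147 / 30.7 = 0.02258 h⁻¹
t = ln(C₀ / C) / k = ln(5.530 / 2.54) / 0.02258
  = ln(2.177) / 0.02258 = 0.7779 / 0.02258 = 34.45 h

34 h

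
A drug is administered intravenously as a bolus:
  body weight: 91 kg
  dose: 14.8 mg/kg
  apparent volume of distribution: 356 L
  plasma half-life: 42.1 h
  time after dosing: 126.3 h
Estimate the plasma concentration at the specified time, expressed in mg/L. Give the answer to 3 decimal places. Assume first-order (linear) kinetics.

0.473 mg/L

Total dose = 14.8 × 91 = 1347 mg
C₀ = Dose / Vd = 1347 / 356 = 3.784 mg/L
k = ln2 / t½ = 0.693147 / 42.1 = 0.01646 h⁻¹
t / t½ = 126.3 / 42.1 = 3 half-lives
C = C₀ × (1/2)^3 = 3.784 × 0.1250 = 0.4730 mg/L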